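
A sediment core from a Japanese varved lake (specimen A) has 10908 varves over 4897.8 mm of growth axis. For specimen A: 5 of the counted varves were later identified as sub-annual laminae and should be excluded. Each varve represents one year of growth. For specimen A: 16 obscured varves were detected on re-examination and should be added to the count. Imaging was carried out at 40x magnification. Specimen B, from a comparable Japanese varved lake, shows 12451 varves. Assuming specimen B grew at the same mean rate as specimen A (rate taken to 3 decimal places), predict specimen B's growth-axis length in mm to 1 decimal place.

Specimen A: adjusted count: 10908 − 5 + 16 = 10919 varves.
A: 4897.8 mm over 10919 years gives 4897.8 / 10919 ≈ 0.449 mm/year.
Length of B = 0.449 × 12451 = 5590.5 mm.

5590.5 mm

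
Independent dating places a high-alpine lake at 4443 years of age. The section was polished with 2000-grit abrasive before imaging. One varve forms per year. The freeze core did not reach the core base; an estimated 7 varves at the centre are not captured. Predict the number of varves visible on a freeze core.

4436 varves

One varve per year gives 4443 varves over 4443 years.
Less the 7 uncaptured varves: 4443 − 7 = 4436.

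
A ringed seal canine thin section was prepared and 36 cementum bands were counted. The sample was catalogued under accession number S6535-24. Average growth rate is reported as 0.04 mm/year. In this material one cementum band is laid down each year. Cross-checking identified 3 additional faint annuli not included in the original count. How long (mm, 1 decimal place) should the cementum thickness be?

1.6 mm

Adjusted count: 36 + 3 = 39 cementum bands.
Predicted length = 0.04 mm/year × 39 years = 1.6 mm.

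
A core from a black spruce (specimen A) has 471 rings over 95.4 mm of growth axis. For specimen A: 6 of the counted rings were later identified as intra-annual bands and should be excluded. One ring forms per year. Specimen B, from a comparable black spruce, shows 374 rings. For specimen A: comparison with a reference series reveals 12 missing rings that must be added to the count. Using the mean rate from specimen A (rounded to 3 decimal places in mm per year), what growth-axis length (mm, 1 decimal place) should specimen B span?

Specimen A: adjusted count: 471 − 6 + 12 = 477 rings.
A: Mean rate = 95.4 mm / 477 years ≈ 0.200 mm/year.
B's length ≈ 0.200 × 374 = 74.8 mm.

74.8 mm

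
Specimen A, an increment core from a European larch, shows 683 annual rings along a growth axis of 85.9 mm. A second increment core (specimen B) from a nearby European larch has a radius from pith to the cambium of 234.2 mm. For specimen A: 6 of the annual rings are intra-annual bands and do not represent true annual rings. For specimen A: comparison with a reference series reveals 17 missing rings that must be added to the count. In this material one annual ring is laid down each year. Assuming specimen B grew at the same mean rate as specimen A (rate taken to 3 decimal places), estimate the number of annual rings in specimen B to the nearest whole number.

Specimen A: adjusted count: 683 − 6 + 17 = 694 annual rings.
A: 85.9 mm over 694 years gives 85.9 / 694 ≈ 0.124 mm/year.
B spans 234.2 / 0.124 = 1888.71 years ≈ 1889 annual rings.

1889 annual rings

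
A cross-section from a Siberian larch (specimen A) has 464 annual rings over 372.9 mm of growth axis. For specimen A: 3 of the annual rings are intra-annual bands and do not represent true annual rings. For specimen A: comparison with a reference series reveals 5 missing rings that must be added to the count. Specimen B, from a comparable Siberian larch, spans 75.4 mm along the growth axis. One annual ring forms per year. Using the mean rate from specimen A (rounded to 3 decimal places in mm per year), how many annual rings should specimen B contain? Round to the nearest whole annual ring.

Specimen A: adjusted count: 464 − 3 + 5 = 466 annual rings.
A: 372.9 mm over 466 years gives 372.9 / 466 ≈ 0.800 mm/yr.
B spans 75.4 / 0.800 = 94.25 years ≈ 94 annual rings.

94 annual rings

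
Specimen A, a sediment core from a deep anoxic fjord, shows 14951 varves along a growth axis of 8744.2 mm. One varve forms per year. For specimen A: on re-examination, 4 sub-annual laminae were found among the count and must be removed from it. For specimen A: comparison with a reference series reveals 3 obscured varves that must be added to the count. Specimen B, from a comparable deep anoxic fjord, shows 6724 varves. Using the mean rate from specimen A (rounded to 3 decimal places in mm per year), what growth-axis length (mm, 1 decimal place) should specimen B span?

Specimen A: adjusted count: 14951 − 4 + 3 = 14950 varves.
A: Extension rate ≈ 8744.2 / 14950 = 0.585 mm per year.
B's length ≈ 0.585 × 6724 = 3933.5 mm.

3933.5 mm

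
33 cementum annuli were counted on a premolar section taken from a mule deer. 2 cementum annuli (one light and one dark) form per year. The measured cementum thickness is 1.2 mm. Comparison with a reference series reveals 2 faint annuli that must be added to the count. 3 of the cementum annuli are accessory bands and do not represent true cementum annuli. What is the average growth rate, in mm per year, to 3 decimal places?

0.075 mm per year

True cementum annulus count = 33 − 3 + 2 = 32.
32 cementum annuli at 2 per year is 32 / 2 = 16 years.
Extension rate ≈ 1.2 / 16 = 0.075 mm per year.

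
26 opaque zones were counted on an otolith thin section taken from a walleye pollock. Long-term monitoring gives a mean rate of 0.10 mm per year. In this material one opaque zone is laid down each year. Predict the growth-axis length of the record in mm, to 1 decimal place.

2.6 mm

26 years of growth are recorded.
Predicted length = 0.10 mm/year × 26 years = 2.6 mm.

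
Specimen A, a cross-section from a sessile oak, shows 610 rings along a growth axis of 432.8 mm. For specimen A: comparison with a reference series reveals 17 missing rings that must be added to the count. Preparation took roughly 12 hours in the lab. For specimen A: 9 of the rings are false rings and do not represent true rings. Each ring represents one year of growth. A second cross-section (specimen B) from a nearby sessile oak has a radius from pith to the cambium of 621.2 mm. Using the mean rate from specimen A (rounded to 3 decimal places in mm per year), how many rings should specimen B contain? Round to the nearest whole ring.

Specimen A: adjusted count: 610 − 9 + 17 = 618 rings.
A: Extension rate ≈ 432.8 / 618 = 0.700 mm/year.
Specimen B: 621.2 mm / 0.700 mm per year = 887.43 years ≈ 887 rings.

887 rings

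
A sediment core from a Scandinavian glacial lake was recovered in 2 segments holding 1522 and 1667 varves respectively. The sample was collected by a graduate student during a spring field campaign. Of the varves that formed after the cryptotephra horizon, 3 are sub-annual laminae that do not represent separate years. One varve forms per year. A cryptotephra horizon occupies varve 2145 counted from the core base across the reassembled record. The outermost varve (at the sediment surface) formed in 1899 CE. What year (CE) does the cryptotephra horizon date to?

Total varves = 1522 + 1667 = 3189.
Between varve 2145 and the sediment surface there are 3189 − 2145 = 1044 varves.
1044 − 3 false = 1041 true varves after the cryptotephra horizon.
Counting back 1041 years from 1899 CE places the cryptotephra horizon in 1899 − 1041 = 858 CE.

858 CE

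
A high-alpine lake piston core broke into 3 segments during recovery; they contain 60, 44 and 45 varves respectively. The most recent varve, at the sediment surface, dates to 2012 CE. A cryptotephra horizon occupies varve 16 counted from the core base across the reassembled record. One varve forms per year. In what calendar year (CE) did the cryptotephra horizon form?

Total varves = 60 + 44 + 45 = 149.
Between varve 16 and the sediment surface there are 149 − 16 = 133 varves.
2012 − 133 = 1879 CE.

1879 CE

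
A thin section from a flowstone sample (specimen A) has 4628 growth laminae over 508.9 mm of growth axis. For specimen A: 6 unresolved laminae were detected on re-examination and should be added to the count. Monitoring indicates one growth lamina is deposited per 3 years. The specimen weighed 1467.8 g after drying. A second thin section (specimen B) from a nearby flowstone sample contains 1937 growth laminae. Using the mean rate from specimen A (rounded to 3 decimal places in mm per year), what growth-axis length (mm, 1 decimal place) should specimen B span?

215.0 mm

Specimen A: correcting the raw count gives 4628 + 6 = 4634 true growth laminae.
Specimen A: at 3 years per growth lamina, 4634 × 3 = 13902 years.
A: Extension rate ≈ 508.9 / 13902 = 0.037 mm/yr.
Specimen B: multiplying by 3 years per growth lamina: 1937 × 3 = 5811 years. B's length ≈ 0.037 × 5811 = 215.0 mm.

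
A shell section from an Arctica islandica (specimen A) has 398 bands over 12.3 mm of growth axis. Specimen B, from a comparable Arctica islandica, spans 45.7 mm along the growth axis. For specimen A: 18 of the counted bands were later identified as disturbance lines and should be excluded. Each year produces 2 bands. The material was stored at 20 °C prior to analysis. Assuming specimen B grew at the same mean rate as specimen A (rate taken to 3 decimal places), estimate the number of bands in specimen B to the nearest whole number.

1406 bands

Specimen A: correcting the raw count gives 398 − 18 = 380 true bands.
Specimen A: dividing by 2 bands per year: 380 / 2 = 190 years.
A: 12.3 mm over 190 years gives 12.3 / 190 ≈ 0.065 mm per year.
For B, 45.7 / 0.065 = 703.08 years; at 2 bands per year that is 703.08 × 2 ≈ 1406 bands.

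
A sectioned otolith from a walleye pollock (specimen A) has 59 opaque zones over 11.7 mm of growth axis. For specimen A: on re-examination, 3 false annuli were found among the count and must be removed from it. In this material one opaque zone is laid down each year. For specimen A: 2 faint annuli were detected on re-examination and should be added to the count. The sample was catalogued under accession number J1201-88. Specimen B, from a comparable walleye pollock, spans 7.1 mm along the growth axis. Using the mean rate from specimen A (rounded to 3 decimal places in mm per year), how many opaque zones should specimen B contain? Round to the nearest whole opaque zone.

35 opaque zones

Specimen A: adjusted count: 59 − 3 + 2 = 58 opaque zones.
A: 11.7 mm over 58 years gives 11.7 / 58 ≈ 0.202 mm/year.
B spans 7.1 / 0.202 = 35.15 years ≈ 35 opaque zones.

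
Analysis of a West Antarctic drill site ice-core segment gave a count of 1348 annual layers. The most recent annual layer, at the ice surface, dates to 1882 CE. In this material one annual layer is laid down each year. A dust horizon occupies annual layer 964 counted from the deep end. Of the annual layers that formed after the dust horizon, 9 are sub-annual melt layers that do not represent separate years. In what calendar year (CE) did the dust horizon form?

1507 CE

1348 − 964 = 384 annual layers lie beyond the dust horizon toward the ice surface.
Removing the 9 false annual layers leaves 384 − 9 = 375 true annual layers beyond the dust horizon.
The annual layer at the ice surface is 1882 CE, so the dust horizon dates to 1882 − 375 = 1507 CE.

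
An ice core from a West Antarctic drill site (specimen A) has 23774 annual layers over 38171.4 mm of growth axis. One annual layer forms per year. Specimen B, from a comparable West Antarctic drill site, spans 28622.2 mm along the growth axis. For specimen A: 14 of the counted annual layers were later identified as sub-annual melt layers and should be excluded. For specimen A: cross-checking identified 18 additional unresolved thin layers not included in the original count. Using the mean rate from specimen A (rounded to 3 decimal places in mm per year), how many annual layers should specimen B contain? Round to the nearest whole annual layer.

17833 annual layers

Specimen A: after corrections the count is 23774 − 14 + 18 = 23778 annual layers.
A: Mean rate = 38171.4 mm / 23778 years ≈ 1.605 mm per year.
Specimen B: 28622.2 mm / 1.605 mm per year = 17833.15 years ≈ 17833 annual layers.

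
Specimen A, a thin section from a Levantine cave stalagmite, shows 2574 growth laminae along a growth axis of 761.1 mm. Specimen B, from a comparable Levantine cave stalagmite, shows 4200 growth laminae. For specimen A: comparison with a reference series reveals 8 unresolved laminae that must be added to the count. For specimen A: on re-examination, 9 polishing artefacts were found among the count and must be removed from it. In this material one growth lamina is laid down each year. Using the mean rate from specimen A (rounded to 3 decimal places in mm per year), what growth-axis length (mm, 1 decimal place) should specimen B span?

1243.2 mm

Specimen A: true growth lamina count = 2574 − 9 + 8 = 2573.
A: Mean rate = 761.1 mm / 2573 years ≈ 0.296 mm per year.
For B, 0.296 mm/year × 4200 years = 1243.2 mm.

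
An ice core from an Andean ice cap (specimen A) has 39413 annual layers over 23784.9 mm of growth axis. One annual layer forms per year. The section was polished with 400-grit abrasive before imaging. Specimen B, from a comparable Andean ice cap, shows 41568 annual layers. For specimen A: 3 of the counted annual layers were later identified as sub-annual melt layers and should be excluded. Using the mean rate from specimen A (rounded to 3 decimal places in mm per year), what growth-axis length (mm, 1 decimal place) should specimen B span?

Specimen A: correcting the raw count gives 39413 − 3 = 39410 true annual layers.
A: Extension rate ≈ 23784.9 / 39410 = 0.604 mm per year.
B's length ≈ 0.604 × 41568 = 25107.1 mm.

25107.1 mm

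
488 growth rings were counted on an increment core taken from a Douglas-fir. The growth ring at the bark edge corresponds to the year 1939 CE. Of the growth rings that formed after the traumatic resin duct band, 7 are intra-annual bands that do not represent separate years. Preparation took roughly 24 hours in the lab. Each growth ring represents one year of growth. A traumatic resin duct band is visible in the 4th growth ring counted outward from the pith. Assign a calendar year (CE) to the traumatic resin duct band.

488 − 4 = 484 growth rings lie beyond the traumatic resin duct band toward the bark edge.
Excluding 7 false growth rings: 484 − 7 = 477.
The growth ring at the bark edge is 1939 CE, so the traumatic resin duct band dates to 1939 − 477 = 1462 CE.

1462 CE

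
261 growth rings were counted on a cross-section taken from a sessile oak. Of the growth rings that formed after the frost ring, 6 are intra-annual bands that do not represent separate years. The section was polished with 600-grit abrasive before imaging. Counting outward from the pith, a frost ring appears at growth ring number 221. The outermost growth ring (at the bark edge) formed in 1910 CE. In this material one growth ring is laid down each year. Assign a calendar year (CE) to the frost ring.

261 − 221 = 40 growth rings lie beyond the frost ring toward the bark edge.
40 − 6 false = 34 true growth rings after the frost ring.
1910 − 34 = 1876 CE.

1876 CE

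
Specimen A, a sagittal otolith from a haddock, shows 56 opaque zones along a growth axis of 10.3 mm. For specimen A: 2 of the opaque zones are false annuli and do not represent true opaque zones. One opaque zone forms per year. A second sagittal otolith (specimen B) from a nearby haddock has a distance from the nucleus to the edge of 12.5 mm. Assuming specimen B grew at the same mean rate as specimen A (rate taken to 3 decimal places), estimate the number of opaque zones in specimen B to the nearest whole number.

Specimen A: correcting the raw count gives 56 − 2 = 54 true opaque zones.
A: Extension rate ≈ 10.3 / 54 = 0.191 mm per year.
B spans 12.5 / 0.191 = 65.45 years ≈ 65 opaque zones.

65 opaque zones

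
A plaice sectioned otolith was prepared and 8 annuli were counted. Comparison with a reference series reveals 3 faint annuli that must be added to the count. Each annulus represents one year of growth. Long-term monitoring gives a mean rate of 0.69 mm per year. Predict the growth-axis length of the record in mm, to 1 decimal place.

After corrections the count is 8 + 3 = 11 annuli.
Predicted length = 0.69 mm/year × 11 years = 7.6 mm.

7.6 mm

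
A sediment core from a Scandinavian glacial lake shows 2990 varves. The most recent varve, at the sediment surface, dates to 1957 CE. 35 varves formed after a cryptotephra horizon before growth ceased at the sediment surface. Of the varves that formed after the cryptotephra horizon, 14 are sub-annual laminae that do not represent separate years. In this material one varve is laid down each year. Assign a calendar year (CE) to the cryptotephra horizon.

35 varves post-date the cryptotephra horizon.
35 − 14 false = 21 true varves after the cryptotephra horizon.
Counting back 21 years from 1957 CE places the cryptotephra horizon in 1957 − 21 = 1936 CE.

1936 CE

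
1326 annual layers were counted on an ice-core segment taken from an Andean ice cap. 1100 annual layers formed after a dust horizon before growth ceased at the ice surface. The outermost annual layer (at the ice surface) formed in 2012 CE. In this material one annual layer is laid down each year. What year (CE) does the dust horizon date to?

1100 annual layers post-date the dust horizon.
Counting back 1100 years from 2012 CE places the dust horizon in 2012 − 1100 = 912 CE.

912 CE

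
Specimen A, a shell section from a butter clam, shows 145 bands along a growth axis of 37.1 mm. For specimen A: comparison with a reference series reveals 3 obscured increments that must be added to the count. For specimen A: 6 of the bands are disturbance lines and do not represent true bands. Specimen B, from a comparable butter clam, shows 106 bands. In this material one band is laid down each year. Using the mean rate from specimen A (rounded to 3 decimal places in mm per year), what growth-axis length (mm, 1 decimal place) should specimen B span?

27.7 mm

Specimen A: correcting the raw count gives 145 − 6 + 3 = 142 true bands.
A: Mean rate = 37.1 mm / 142 years ≈ 0.261 mm per year.
For B, 0.261 mm/year × 106 years = 27.7 mm.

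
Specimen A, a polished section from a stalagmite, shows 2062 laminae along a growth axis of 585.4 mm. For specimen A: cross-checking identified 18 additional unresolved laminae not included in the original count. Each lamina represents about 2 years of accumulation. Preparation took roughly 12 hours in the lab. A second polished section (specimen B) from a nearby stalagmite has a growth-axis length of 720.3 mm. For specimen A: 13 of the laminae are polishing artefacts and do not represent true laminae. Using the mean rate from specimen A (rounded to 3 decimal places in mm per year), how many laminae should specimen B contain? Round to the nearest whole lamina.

2536 laminae

Specimen A: adjusted count: 2062 − 13 + 18 = 2067 laminae.
Specimen A: multiplying by 2 years per lamina: 2067 × 2 = 4134 years.
A: 585.4 mm over 4134 years gives 585.4 / 4134 ≈ 0.142 mm/yr.
B spans 720.3 / 0.142 = 5072.54 years; at 2 years per lamina that is 5072.54 / 2 ≈ 2536 laminae.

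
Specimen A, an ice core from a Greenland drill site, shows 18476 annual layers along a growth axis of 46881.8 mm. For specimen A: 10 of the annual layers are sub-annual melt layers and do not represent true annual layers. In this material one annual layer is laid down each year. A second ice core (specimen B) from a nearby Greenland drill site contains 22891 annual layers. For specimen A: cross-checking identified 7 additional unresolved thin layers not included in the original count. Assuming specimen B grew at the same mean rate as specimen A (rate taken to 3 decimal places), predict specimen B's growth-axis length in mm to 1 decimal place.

Specimen A: after corrections the count is 18476 − 10 + 7 = 18473 annual layers.
A: Mean rate = 46881.8 mm / 18473 years ≈ 2.538 mm/year.
For B, 2.538 mm/year × 22891 years = 58097.4 mm.

58097.4 mm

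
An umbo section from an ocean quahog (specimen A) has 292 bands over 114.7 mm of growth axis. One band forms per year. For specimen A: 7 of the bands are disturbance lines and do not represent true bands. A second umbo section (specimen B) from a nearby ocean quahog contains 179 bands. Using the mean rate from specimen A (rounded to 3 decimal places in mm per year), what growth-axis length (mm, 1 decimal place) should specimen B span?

Specimen A: adjusted count: 292 − 7 = 285 bands.
A: Extension rate ≈ 114.7 / 285 = 0.402 mm/year.
For B, 0.402 mm/year × 179 years = 72.0 mm.

72.0 mm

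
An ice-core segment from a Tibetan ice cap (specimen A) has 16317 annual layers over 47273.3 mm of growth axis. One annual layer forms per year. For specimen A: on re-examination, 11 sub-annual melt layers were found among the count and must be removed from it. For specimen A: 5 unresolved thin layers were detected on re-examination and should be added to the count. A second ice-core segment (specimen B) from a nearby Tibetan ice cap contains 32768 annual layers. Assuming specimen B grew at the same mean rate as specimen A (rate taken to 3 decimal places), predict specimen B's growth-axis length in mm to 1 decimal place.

Specimen A: after corrections the count is 16317 − 11 + 5 = 16311 annual layers.
A: Extension rate ≈ 47273.3 / 16311 = 2.898 mm/yr.
For B, 2.898 mm/year × 32768 years = 94961.7 mm.

94961.7 mm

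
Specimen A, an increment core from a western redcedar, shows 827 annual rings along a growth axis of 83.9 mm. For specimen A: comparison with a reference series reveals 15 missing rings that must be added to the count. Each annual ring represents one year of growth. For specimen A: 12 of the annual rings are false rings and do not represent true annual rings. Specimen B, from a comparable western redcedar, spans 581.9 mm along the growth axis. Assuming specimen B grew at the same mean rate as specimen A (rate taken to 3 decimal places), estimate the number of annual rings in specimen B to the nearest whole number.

Specimen A: true annual ring count = 827 − 12 + 15 = 830.
A: 83.9 mm over 830 years gives 83.9 / 830 ≈ 0.101 mm per year.
B spans 581.9 / 0.101 = 5761.39 years ≈ 5761 annual rings.

5761 annual rings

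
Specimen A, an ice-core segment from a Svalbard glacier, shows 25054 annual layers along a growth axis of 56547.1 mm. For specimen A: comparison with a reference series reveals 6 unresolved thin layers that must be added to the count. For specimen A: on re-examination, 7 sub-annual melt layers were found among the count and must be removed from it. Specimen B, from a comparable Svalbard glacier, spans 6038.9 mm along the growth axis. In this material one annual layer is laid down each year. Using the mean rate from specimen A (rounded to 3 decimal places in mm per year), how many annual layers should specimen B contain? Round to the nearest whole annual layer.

2676 annual layers

Specimen A: correcting the raw count gives 25054 − 7 + 6 = 25053 true annual layers.
A: 56547.1 mm over 25053 years gives 56547.1 / 25053 ≈ 2.257 mm/year.
B spans 6038.9 / 2.257 = 2675.63 years ≈ 2676 annual layers.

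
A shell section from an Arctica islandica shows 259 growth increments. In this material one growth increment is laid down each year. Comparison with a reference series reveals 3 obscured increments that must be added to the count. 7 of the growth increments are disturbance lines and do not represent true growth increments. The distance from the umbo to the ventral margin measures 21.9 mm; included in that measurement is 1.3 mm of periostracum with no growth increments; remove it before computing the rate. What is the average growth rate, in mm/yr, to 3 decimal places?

0.081 mm/yr

After corrections the count is 259 − 7 + 3 = 255 growth increments.
Net length = 21.9 − 1.3 = 20.6 mm.
Mean rate = 20.6 mm / 255 years ≈ 0.081 mm/yr.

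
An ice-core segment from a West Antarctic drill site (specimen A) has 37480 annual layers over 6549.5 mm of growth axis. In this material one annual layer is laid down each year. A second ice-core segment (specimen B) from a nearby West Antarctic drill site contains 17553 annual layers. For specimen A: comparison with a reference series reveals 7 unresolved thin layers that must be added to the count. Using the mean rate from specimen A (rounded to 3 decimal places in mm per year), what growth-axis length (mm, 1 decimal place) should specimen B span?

3071.8 mm

Specimen A: correcting the raw count gives 37480 + 7 = 37487 true annual layers.
A: 6549.5 mm over 37487 years gives 6549.5 / 37487 ≈ 0.175 mm per year.
For B, 0.175 mm/year × 17553 years = 3071.8 mm.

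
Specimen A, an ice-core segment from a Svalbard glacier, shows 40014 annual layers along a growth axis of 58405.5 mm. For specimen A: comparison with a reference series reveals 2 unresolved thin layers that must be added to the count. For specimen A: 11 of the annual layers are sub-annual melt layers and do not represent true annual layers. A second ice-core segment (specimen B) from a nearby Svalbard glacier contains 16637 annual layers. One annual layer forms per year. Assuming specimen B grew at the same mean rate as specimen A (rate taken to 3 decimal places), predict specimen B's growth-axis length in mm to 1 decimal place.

24290.0 mm

Specimen A: adjusted count: 40014 − 11 + 2 = 40005 annual layers.
A: 58405.5 mm over 40005 years gives 58405.5 / 40005 ≈ 1.460 mm/yr.
Length of B = 1.460 × 16637 = 24290.0 mm.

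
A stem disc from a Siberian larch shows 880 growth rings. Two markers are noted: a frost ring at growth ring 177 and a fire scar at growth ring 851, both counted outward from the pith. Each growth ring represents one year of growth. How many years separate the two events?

The two markers are separated by 851 − 177 = 674 growth rings.
One growth ring per year makes the interval 674 years.

674 years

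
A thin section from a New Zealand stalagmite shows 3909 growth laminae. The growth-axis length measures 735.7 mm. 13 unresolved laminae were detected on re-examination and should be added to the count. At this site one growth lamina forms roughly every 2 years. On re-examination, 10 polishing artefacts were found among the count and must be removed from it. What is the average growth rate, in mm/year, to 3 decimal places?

0.094 mm/year

Correcting the raw count gives 3909 − 10 + 13 = 3912 true growth laminae.
Multiplying by 2 years per growth lamina: 3912 × 2 = 7824 years.
Extension rate ≈ 735.7 / 7824 = 0.094 mm/year.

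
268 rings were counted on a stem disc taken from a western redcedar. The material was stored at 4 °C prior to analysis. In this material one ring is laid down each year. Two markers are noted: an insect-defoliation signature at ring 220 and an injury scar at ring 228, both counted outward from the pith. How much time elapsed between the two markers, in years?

8 years

The two markers are separated by 228 − 220 = 8 rings.
One ring per year makes the interval 8 years.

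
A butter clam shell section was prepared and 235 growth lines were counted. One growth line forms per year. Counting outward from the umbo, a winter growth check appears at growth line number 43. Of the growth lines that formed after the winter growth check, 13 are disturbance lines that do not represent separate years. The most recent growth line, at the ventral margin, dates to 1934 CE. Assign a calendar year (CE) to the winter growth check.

1755 CE

Between growth line 43 and the ventral margin there are 235 − 43 = 192 growth lines.
Excluding 13 false growth lines: 192 − 13 = 179.
Counting back 179 years from 1934 CE places the winter growth check in 1934 − 179 = 1755 CE.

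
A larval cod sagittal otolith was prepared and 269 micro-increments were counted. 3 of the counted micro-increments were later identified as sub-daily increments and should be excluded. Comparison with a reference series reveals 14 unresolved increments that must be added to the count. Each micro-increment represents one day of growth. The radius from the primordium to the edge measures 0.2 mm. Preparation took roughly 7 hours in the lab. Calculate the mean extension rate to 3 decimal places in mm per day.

Correcting the raw count gives 269 − 3 + 14 = 280 true micro-increments.
0.2 mm over 280 days gives 0.2 / 280 ≈ 0.001 mm per day.

0.001 mm per day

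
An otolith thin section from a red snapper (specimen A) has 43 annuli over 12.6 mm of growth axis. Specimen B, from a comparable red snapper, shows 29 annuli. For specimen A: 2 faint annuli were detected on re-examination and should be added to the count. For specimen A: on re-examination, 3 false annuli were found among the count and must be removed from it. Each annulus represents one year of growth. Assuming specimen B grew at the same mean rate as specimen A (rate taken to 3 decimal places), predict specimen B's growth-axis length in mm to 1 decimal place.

8.7 mm

Specimen A: after corrections the count is 43 − 3 + 2 = 42 annuli.
A: Extension rate ≈ 12.6 / 42 = 0.300 mm per year.
B's length ≈ 0.300 × 29 = 8.7 mm.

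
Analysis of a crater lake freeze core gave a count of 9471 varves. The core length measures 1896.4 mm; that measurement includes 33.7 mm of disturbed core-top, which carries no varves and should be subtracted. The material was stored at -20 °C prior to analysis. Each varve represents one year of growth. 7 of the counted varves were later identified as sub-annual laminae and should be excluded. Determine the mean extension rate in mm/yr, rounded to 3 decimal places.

0.197 mm/yr

True varve count = 9471 − 7 = 9464.
The growth record spans 1896.4 − 33.7 = 1862.7 mm.
Extension rate ≈ 1862.7 / 9464 = 0.197 mm/yr.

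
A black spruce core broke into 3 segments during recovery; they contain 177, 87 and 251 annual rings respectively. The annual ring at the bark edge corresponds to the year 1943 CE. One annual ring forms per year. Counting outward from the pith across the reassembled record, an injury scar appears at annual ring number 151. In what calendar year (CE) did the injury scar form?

Total annual rings = 177 + 87 + 251 = 515.
The injury scar sits at annual ring 151 from the pith, so 515 − 151 = 364 annual rings formed after it.
Counting back 364 years from 1943 CE places the injury scar in 1943 − 364 = 1579 CE.

1579 CE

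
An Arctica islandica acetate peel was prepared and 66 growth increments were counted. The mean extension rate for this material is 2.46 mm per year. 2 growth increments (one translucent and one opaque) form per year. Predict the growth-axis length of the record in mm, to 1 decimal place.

66 growth increments at 2 per year is 66 / 2 = 33 years.
Predicted length = 2.46 mm/year × 33 years = 81.2 mm.

81.2 mm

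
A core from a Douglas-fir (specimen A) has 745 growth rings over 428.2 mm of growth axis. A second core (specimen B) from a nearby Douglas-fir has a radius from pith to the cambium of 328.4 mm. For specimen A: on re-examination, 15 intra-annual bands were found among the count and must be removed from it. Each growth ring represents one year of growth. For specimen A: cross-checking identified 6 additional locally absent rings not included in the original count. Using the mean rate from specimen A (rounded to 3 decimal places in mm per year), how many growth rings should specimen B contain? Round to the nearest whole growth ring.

564 growth rings

Specimen A: adjusted count: 745 − 15 + 6 = 736 growth rings.
A: Mean rate = 428.2 mm / 736 years ≈ 0.582 mm/year.
B spans 328.4 / 0.582 = 564.26 years ≈ 564 growth rings.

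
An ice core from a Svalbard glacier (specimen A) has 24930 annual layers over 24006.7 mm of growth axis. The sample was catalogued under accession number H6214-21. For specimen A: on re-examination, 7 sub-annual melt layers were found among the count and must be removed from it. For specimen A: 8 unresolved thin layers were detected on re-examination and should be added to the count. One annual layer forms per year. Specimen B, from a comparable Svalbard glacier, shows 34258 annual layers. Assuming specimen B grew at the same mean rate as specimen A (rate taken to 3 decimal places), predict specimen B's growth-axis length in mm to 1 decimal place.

32990.5 mm

Specimen A: true annual layer count = 24930 − 7 + 8 = 24931.
A: 24006.7 mm over 24931 years gives 24006.7 / 24931 ≈ 0.963 mm per year.
B's length ≈ 0.963 × 34258 = 32990.5 mm.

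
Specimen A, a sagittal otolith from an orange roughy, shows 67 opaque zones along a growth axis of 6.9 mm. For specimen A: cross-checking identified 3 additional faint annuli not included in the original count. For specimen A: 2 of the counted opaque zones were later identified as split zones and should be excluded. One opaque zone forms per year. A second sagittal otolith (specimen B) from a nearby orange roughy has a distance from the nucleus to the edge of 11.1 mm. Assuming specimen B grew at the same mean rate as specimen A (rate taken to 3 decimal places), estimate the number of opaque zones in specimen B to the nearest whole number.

Specimen A: adjusted count: 67 − 2 + 3 = 68 opaque zones.
A: 6.9 mm over 68 years gives 6.9 / 68 ≈ 0.101 mm/year.
Specimen B: 11.1 mm / 0.101 mm per year = 109.90 years ≈ 110 opaque zones.

110 opaque zones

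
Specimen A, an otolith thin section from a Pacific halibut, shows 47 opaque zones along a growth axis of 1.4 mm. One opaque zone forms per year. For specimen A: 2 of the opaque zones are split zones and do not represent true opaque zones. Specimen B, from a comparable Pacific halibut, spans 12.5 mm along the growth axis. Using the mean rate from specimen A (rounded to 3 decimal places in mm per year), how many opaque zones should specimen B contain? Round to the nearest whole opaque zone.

Specimen A: true opaque zone count = 47 − 2 = 45.
A: Mean rate = 1.4 mm / 45 years ≈ 0.031 mm/year.
For B, 12.5 / 0.031 = 403.23 years ≈ 403 opaque zones.

403 opaque zones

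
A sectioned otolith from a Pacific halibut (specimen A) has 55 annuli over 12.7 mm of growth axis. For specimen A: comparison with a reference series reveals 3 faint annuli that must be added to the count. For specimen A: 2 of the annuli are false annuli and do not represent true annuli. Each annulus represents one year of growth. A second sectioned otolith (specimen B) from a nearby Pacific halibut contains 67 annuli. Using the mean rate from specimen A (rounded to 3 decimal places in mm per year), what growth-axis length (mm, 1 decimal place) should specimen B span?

15.2 mm

Specimen A: adjusted count: 55 − 2 + 3 = 56 annuli.
A: Extension rate ≈ 12.7 / 56 = 0.227 mm/yr.
B's length ≈ 0.227 × 67 = 15.2 mm.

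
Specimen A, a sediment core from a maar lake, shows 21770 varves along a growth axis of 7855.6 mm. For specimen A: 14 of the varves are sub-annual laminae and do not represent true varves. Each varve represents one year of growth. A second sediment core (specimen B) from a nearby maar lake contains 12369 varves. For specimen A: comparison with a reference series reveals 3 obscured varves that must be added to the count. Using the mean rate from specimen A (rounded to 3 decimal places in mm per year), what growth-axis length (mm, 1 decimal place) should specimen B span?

Specimen A: correcting the raw count gives 21770 − 14 + 3 = 21759 true varves.
A: 7855.6 mm over 21759 years gives 7855.6 / 21759 ≈ 0.361 mm/year.
B's length ≈ 0.361 × 12369 = 4465.2 mm.

4465.2 mm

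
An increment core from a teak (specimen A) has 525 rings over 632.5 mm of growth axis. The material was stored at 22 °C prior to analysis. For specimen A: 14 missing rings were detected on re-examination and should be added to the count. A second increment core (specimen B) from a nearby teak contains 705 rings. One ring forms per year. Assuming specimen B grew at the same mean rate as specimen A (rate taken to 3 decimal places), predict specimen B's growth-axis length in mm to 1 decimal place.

827.0 mm

Specimen A: after corrections the count is 525 + 14 = 539 rings.
A: 632.5 mm over 539 years gives 632.5 / 539 ≈ 1.173 mm/year.
For B, 1.173 mm/year × 705 years = 827.0 mm.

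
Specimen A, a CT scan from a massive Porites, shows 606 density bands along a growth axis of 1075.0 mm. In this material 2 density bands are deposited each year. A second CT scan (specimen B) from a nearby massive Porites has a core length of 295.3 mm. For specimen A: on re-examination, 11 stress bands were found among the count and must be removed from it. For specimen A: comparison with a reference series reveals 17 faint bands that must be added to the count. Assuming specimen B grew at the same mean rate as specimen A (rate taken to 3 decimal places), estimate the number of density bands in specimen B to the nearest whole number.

Specimen A: correcting the raw count gives 606 − 11 + 17 = 612 true density bands.
Specimen A: 612 density bands at 2 per year is 612 / 2 = 306 years.
A: Extension rate ≈ 1075.0 / 306 = 3.513 mm per year.
B spans 295.3 / 3.513 = 84.06 years; at 2 density bands per year that is 84.06 × 2 ≈ 168 density bands.

168 density bands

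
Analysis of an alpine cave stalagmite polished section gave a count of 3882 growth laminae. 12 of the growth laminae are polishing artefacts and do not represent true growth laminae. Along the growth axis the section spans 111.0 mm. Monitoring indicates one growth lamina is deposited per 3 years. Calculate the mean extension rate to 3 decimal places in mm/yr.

0.010 mm/yr

True growth lamina count = 3882 − 12 = 3870.
At 3 years per growth lamina, 3870 × 3 = 11610 years.
111.0 mm over 11610 years gives 111.0 / 11610 ≈ 0.010 mm/yr.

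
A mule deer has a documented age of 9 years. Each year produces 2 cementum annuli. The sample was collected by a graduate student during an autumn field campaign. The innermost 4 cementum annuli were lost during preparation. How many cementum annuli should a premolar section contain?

Expected cementum annuli: 9 × 2 = 18.
18 − 4 missed = 14 cementum annuli expected in the prepared section.

14 cementum annuli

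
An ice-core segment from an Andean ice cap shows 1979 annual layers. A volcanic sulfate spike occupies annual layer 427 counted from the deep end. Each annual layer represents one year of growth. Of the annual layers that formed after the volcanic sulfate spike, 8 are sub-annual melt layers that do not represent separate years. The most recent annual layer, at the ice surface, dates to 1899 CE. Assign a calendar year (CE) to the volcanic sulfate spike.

355 CE

Between annual layer 427 and the ice surface there are 1979 − 427 = 1552 annual layers.
Removing the 8 false annual layers leaves 1552 − 8 = 1544 true annual layers beyond the volcanic sulfate spike.
The annual layer at the ice surface is 1899 CE, so the volcanic sulfate spike dates to 1899 − 1544 = 355 CE.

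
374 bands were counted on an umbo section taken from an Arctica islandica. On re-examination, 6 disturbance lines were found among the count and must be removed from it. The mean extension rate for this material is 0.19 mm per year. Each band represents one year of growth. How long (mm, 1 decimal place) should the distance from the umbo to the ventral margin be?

69.9 mm

Correcting the raw count gives 374 − 6 = 368 true bands.
Length ≈ 0.19 × 368 = 69.9 mm.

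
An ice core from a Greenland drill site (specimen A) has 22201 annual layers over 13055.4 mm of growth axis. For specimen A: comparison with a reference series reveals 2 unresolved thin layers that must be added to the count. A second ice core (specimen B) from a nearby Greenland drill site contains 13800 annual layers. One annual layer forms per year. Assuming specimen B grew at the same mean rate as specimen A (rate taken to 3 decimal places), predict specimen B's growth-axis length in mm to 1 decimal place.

8114.4 mm

Specimen A: adjusted count: 22201 + 2 = 22203 annual layers.
A: 13055.4 mm over 22203 years gives 13055.4 / 22203 ≈ 0.588 mm per year.
Length of B = 0.588 × 13800 = 8114.4 mm.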